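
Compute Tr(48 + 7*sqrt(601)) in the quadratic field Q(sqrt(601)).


Tr(a + b*sqrt(d)) = (a + b*sqrt(d)) + (a - b*sqrt(d)) = 2a
= 2 * (48)
= 96

96


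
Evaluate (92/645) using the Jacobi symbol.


Compute (92/645) via quadratic reciprocity:
  pull out 2: (2/645) = -1  (since 645 mod 8 = 5)
  pull out 2: (2/645) = -1  (since 645 mod 8 = 5)
  reciprocity: (23/645) -> +(645/23)
  reduce: (1/23)
  (1/23) = 1
Product of signs = 1

1


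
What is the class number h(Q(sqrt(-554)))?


K = Q(sqrt(-554)). d mod 4 = 2, so D = disc(K) = 4d = -2216
h(K) equals the number of primitive reduced positive-definite forms (a, b, c) = a*x^2 + b*x*y + c*y^2 with b^2 - 4ac = D,
where reduced means |b| <= a <= c, with b >= 0 whenever |b| = a or a = c, and primitive means gcd(a, b, c) = 1.
Reduced forces 3a^2 <= |D| = 2216, so 1 <= a <= 27; b must have the parity of D, and c = (b^2 - D)/(4a) must be an integer >= a.
Enumerate a = 1..27, b in [-a, a]:
  a=1: (1, 0, 554)  [1]
  a=2: (2, 0, 277)  [1]
  a=3: (3, -2, 185), (3, 2, 185)  [2]
  a=4: none
  a=5: (5, -2, 111), (5, 2, 111)  [2]
  a=6: (6, -4, 93), (6, 4, 93)  [2]
  a=7..8: none
  a=9: (9, -4, 62), (9, 4, 62)  [2]
  a=10: (10, -8, 57), (10, 8, 57)  [2]
  a=11..14: none
  a=15: (15, -8, 38), (15, -2, 37), (15, 2, 37), (15, 8, 38)  [4]
  a=16..17: none
  a=18: (18, -4, 31), (18, 4, 31)  [2]
  a=19: (19, -8, 30), (19, 8, 30)  [2]
  a=20..24: none
  a=25: (25, -22, 27), (25, 22, 27)  [2]
  a=26..27: none
Total reduced forms: 1 + 1 + 2 + 2 + 2 + 2 + 2 + 4 + 2 + 2 + 2 = 22
h = 22

22


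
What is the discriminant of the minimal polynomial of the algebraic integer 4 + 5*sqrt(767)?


The element 4 + 5*sqrt(767) has minimal polynomial:
x^2 - 8*x - 19159
Discriminant = (-8)^2 - 4*(-19159)
= 64 + 76636
= 76700

76700


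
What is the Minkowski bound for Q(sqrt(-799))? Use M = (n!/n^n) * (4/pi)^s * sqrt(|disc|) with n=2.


d = -799, d mod 4 = 1, so disc(K) = d = -799; |disc(K)| = 799
Imaginary quadratic field, so n = 2, s = r2 = 1, r1 = 0
M = (n!/n^n) * (4/pi)^s * sqrt(|disc(K)|) = (2!/2^2) * (4/pi)^1 * sqrt(799)
= 0.5 * 1.273240 * 28.266588
= 17.9951

17.9951


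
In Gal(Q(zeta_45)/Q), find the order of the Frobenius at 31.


The Frobenius at p in Gal(Q(zeta_n)/Q) = (Z/nZ)* is the class of p, so its order is ord_45(31), the smallest k >= 1 with 31^k = 1 mod 45.
n = 45 = 3^2 * 5, phi(45) = 24; the order divides phi(n).
Divisors of 24: 1, 2, 3, 4, 6, 8, 12, 24
Repeated squaring mod 45: 31^1 = 31, 31^2 = 16, 31^4 = 31, 31^8 = 16, 31^16 = 31
Test divisors in increasing order:
  k=1: 31^1 = 31 mod 45
  k=2: 31^2 = 16 mod 45
  k=3: 31^3 = 16 * 31 = 1 mod 45  <- first divisor giving 1
Order = 3

3


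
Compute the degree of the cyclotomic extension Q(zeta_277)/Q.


The degree equals Euler's totient phi(277).
277 = 277
phi(277) = 276

276


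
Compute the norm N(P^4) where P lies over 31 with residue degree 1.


N(P^a) = p^(a*f)
= 31^(4*1)
= 31^4
= 923521

923521


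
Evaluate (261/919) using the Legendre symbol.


p = 919 is prime, so compute (261/919) with the reciprocity algorithm (Jacobi-symbol steps: pull out 2s via (2/n), flip via reciprocity, reduce):
  reciprocity: (261/919) -> +(919/261)
  reduce: (136/261)
  pull out 2: (2/261) = -1  (since 261 mod 8 = 5)
  pull out 2: (2/261) = -1  (since 261 mod 8 = 5)
  pull out 2: (2/261) = -1  (since 261 mod 8 = 5)
  reciprocity: (17/261) -> +(261/17)
  reduce: (6/17)
  pull out 2: (2/17) = +1  (since 17 mod 8 = 1)
  reciprocity: (3/17) -> +(17/3)
  reduce: (2/3)
  pull out 2: (2/3) = -1  (since 3 mod 8 = 3)
  (1/3) = 1
Product of signs = 1
(261/919) = 1

1


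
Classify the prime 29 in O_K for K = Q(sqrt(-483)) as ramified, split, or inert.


K = Q(sqrt(-483)). Since d mod 4 = 1, disc(K) = -483.
Check p | disc: -483 mod 29 = 10.
p does not divide disc. Compute Legendre symbol (d/p):
10^((29-1)/2) mod 29 = -1
(d/p) = -1, so p is inert: (p) stays prime with e=1, f=2, g=1.
Therefore p is inert.

inert


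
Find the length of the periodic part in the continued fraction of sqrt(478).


Run the CF algorithm for sqrt(478).
a_0 = floor(sqrt(478)) = 21; set m_0=0, q_0=1.
Recurrence: m' = q*a - m,  q' = (d - m'^2)/q,  a' = floor((a_0 + m')/q').
  step 1: m=21, q=37, a=1
  step 2: m=16, q=6, a=6
  step 3: m=20, q=13, a=3
  step 4: m=19, q=9, a=4
  step 5: m=17, q=21, a=1
  step 6: m=4, q=22, a=1
  step 7: m=18, q=7, a=5
  step 8: m=17, q=27, a=1
  step 9: m=10, q=14, a=2
  step 10: m=18, q=11, a=3
  step 11: m=15, q=23, a=1
  step 12: m=8, q=18, a=1
  step 13: m=10, q=21, a=1
  step 14: m=11, q=17, a=1
  step 15: m=6, q=26, a=1
  step 16: m=20, q=3, a=13
  step 17: m=19, q=39, a=1
  step 18: m=20, q=2, a=20
  step 19: m=20, q=39, a=1
  step 20: m=19, q=3, a=13
  step 21: m=20, q=26, a=1
  step 22: m=6, q=17, a=1
  step 23: m=11, q=21, a=1
  step 24: m=10, q=18, a=1
  step 25: m=8, q=23, a=1
  step 26: m=15, q=11, a=3
  step 27: m=18, q=14, a=2
  step 28: m=10, q=27, a=1
  step 29: m=17, q=7, a=5
  step 30: m=18, q=22, a=1
  step 31: m=4, q=21, a=1
  step 32: m=17, q=9, a=4
  step 33: m=19, q=13, a=3
  step 34: m=20, q=6, a=6
  step 35: m=16, q=37, a=1
  step 36: m=21, q=1, a=42
a_36 = 2*a_0 = 42, so the period closes here.
sqrt(478) = [21; 1, 6, 3, 4, 1, 1, 5, 1, 2, 3, 1, 1, 1, 1, 1, 13, 1, 20, 1, 13, 1, 1, 1, 1, 1, 3, 2, 1, 5, 1, 1, 4, 3, 6, 1, 42]
Period length = 36

36


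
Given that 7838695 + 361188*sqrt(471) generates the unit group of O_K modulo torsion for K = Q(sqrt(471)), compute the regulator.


epsilon = 7838695 + 361188*sqrt(471)
= 1.5677e+07
R = ln(1.5677e+07)
= 16.5677

16.5677


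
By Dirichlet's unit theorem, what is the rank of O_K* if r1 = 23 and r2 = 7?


By Dirichlet's unit theorem:
rank = r1 + r2 - 1
= 23 + 7 - 1
= 29

29


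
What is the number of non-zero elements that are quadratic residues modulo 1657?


For prime p, the number of non-zero quadratic residues is (p-1)/2.
= (1657-1)/2
= 828

828


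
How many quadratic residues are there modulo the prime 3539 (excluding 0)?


For prime p, the number of non-zero quadratic residues is (p-1)/2.
= (3539-1)/2
= 1769

1769


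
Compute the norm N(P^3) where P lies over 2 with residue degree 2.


N(P^a) = p^(a*f)
= 2^(3*2)
= 2^6
= 64

64


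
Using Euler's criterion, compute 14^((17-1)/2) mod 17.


p = 17 is prime and the exponent is (p-1)/2 = 8, so by Euler's criterion 14^8 = (14/17) = +1 or -1 mod 17.
Compute by square-and-multiply:
  8 = 8 (binary 1000)
  Repeated squaring mod 17: 14^1 = 14, 14^2 = 9, 14^4 = 13, 14^8 = 16
  14^8 = 16 mod 17
Result 16 = p - 1 = -1 mod 17: 14 is a quadratic non-residue mod 17. As a residue in [0, p-1] the value is 16.
14^8 mod 17 = 16

16


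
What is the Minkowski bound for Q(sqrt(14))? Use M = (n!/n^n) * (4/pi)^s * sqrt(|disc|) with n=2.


d = 14, d mod 4 = 2, so disc(K) = 4d = 56; |disc(K)| = 56
Real quadratic field, so n = 2, s = r2 = 0, r1 = 2
M = (n!/n^n) * (4/pi)^s * sqrt(|disc(K)|) = (2!/2^2) * (4/pi)^0 * sqrt(56)
= 0.5 * 1.000000 * 7.483315
= 3.7417

3.7417


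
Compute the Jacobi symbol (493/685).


Compute (493/685) via quadratic reciprocity:
  reciprocity: (493/685) -> +(685/493)
  reduce: (192/493)
  pull out 2: (2/493) = -1  (since 493 mod 8 = 5)
  pull out 2: (2/493) = -1  (since 493 mod 8 = 5)
  pull out 2: (2/493) = -1  (since 493 mod 8 = 5)
  pull out 2: (2/493) = -1  (since 493 mod 8 = 5)
  pull out 2: (2/493) = -1  (since 493 mod 8 = 5)
  pull out 2: (2/493) = -1  (since 493 mod 8 = 5)
  reciprocity: (3/493) -> +(493/3)
  reduce: (1/3)
  (1/3) = 1
Product of signs = 1

1


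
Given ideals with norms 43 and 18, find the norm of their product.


N(IJ) = N(I) * N(J)
= 43 * 18
= 774

774


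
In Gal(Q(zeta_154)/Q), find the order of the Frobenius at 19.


The Frobenius at p in Gal(Q(zeta_n)/Q) = (Z/nZ)* is the class of p, so its order is ord_154(19), the smallest k >= 1 with 19^k = 1 mod 154.
n = 154 = 2 * 7 * 11, phi(154) = 60; the order divides phi(n).
Divisors of 60: 1, 2, 3, 4, 5, 6, 10, 12, 15, 20, 30, 60
Repeated squaring mod 154: 19^1 = 19, 19^2 = 53, 19^4 = 37, 19^8 = 137, 19^16 = 135, 19^32 = 53
Test divisors in increasing order:
  k=1: 19^1 = 19 mod 154
  k=2: 19^2 = 53 mod 154
  k=3: 19^3 = 53 * 19 = 83 mod 154
  k=4: 19^4 = 37 mod 154
  k=5: 19^5 = 37 * 19 = 87 mod 154
  k=6: 19^6 = 37 * 53 = 113 mod 154
  k=10: 19^10 = 137 * 53 = 23 mod 154
  k=12: 19^12 = 137 * 37 = 141 mod 154
  k=15: 19^15 = 137 * 37 * 53 * 19 = 153 mod 154
  k=20: 19^20 = 135 * 37 = 67 mod 154
  k=30: 19^30 = 135 * 137 * 37 * 53 = 1 mod 154  <- first divisor giving 1
Order = 30

30


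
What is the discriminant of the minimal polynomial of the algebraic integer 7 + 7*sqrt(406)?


The element 7 + 7*sqrt(406) has minimal polynomial:
x^2 - 14*x - 19845
Discriminant = (-14)^2 - 4*(-19845)
= 196 + 79380
= 79576

79576


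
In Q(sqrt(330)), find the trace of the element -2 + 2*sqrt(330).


Tr(a + b*sqrt(d)) = (a + b*sqrt(d)) + (a - b*sqrt(d)) = 2a
= 2 * (-2)
= -4

-4


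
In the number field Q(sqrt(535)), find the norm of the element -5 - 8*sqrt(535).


N(a + b*sqrt(d)) = a^2 - d*b^2
= (-5)^2 - (535)*(-8)^2
= 25 - 34240
= -34215

-34215


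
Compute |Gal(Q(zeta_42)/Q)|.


|Gal(Q(zeta_42)/Q)| = phi(42)
= 12

12


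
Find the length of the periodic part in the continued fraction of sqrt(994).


Run the CF algorithm for sqrt(994).
a_0 = floor(sqrt(994)) = 31; set m_0=0, q_0=1.
Recurrence: m' = q*a - m,  q' = (d - m'^2)/q,  a' = floor((a_0 + m')/q').
  step 1: m=31, q=33, a=1
  step 2: m=2, q=30, a=1
  step 3: m=28, q=7, a=8
  step 4: m=28, q=30, a=1
  step 5: m=2, q=33, a=1
  step 6: m=31, q=1, a=62
a_6 = 2*a_0 = 62, so the period closes here.
sqrt(994) = [31; 1, 1, 8, 1, 1, 62]
Period length = 6

6


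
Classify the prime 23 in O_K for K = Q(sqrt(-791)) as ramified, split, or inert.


K = Q(sqrt(-791)). Since d mod 4 = 1, disc(K) = -791.
Check p | disc: -791 mod 23 = 14.
p does not divide disc. Compute Legendre symbol (d/p):
14^((23-1)/2) mod 23 = -1
(d/p) = -1, so p is inert: (p) stays prime with e=1, f=2, g=1.
Therefore p is inert.

inert


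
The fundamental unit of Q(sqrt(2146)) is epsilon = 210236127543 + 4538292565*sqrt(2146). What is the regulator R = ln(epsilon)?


epsilon = 210236127543 + 4538292565*sqrt(2146)
= 4.2047e+11
R = ln(4.2047e+11)
= 26.7646

26.7646


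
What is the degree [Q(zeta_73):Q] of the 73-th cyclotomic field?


The degree equals Euler's totient phi(73).
73 = 73
phi(73) = 72

72


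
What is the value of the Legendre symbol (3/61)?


p = 61 is prime, so compute (3/61) with the reciprocity algorithm (Jacobi-symbol steps: pull out 2s via (2/n), flip via reciprocity, reduce):
  reciprocity: (3/61) -> +(61/3)
  reduce: (1/3)
  (1/3) = 1
Product of signs = 1
(3/61) = 1

1


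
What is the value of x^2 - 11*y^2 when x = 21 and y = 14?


x^2 - d*y^2
= 21^2 - 11*14^2
= 441 - 2156
= -1715

-1715


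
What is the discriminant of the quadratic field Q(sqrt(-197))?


For K = Q(sqrt(d)) with d squarefree: disc(K) = d if d = 1 mod 4, and disc(K) = 4d if d = 2 or 3 mod 4.
Here d = -197, and d mod 4 = 3.
d = 3 mod 4, not 1 (O_K = Z[sqrt(d)]), so disc(K) = 4d = 4 * (-197) = -788

-788


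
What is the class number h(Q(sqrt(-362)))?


K = Q(sqrt(-362)). d mod 4 = 2, so D = disc(K) = 4d = -1448
h(K) equals the number of primitive reduced positive-definite forms (a, b, c) = a*x^2 + b*x*y + c*y^2 with b^2 - 4ac = D,
where reduced means |b| <= a <= c, with b >= 0 whenever |b| = a or a = c, and primitive means gcd(a, b, c) = 1.
Reduced forces 3a^2 <= |D| = 1448, so 1 <= a <= 21; b must have the parity of D, and c = (b^2 - D)/(4a) must be an integer >= a.
Enumerate a = 1..21, b in [-a, a]:
  a=1: (1, 0, 362)  [1]
  a=2: (2, 0, 181)  [1]
  a=3: (3, -2, 121), (3, 2, 121)  [2]
  a=4..5: none
  a=6: (6, -4, 61), (6, 4, 61)  [2]
  a=7: (7, -6, 53), (7, 6, 53)  [2]
  a=8: none
  a=9: (9, -8, 42), (9, 8, 42)  [2]
  a=10: none
  a=11: (11, -2, 33), (11, 2, 33)  [2]
  a=12..13: none
  a=14: (14, -8, 27), (14, 8, 27)  [2]
  a=15..17: none
  a=18: (18, -8, 21), (18, 8, 21)  [2]
  a=19..20: none
  a=21: (21, -20, 22), (21, 20, 22)  [2]
Total reduced forms: 1 + 1 + 2 + 2 + 2 + 2 + 2 + 2 + 2 + 2 = 18
h = 18

18


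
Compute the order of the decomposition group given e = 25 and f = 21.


|D_P| = e * f
= 25 * 21
= 525

525


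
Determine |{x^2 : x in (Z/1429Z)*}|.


For prime p, the number of non-zero quadratic residues is (p-1)/2.
= (1429-1)/2
= 714

714


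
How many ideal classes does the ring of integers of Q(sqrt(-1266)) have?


K = Q(sqrt(-1266)). d mod 4 = 2, so D = disc(K) = 4d = -5064
h(K) equals the number of primitive reduced positive-definite forms (a, b, c) = a*x^2 + b*x*y + c*y^2 with b^2 - 4ac = D,
where reduced means |b| <= a <= c, with b >= 0 whenever |b| = a or a = c, and primitive means gcd(a, b, c) = 1.
Reduced forces 3a^2 <= |D| = 5064, so 1 <= a <= 41; b must have the parity of D, and c = (b^2 - D)/(4a) must be an integer >= a.
Enumerate a = 1..41, b in [-a, a]:
  a=1: (1, 0, 1266)  [1]
  a=2: (2, 0, 633)  [1]
  a=3: (3, 0, 422)  [1]
  a=4: none
  a=5: (5, -4, 254), (5, 4, 254)  [2]
  a=6: (6, 0, 211)  [1]
  a=7: (7, -2, 181), (7, 2, 181)  [2]
  a=8..9: none
  a=10: (10, -4, 127), (10, 4, 127)  [2]
  a=11..13: none
  a=14: (14, -12, 93), (14, 12, 93)  [2]
  a=15: (15, -6, 85), (15, 6, 85)  [2]
  a=16: none
  a=17: (17, -6, 75), (17, 6, 75)  [2]
  a=18: none
  a=19: (19, -16, 70), (19, 16, 70)  [2]
  a=20: none
  a=21: (21, -12, 62), (21, 12, 62)  [2]
  a=22..24: none
  a=25: (25, -6, 51), (25, 6, 51)  [2]
  a=26..29: none
  a=30: (30, -24, 47), (30, 24, 47)  [2]
  a=31: (31, -12, 42), (31, 12, 42)  [2]
  a=32..33: none
  a=34: (34, -28, 43), (34, 28, 43)  [2]
  a=35: (35, -26, 41), (35, -16, 38), (35, 16, 38), (35, 26, 41)  [4]
  a=36..41: none
Total reduced forms: 1 + 1 + 1 + 2 + 1 + 2 + 2 + 2 + 2 + 2 + 2 + 2 + 2 + 2 + 2 + 2 + 4 = 32
h = 32

32


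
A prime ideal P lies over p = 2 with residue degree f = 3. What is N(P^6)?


N(P^a) = p^(a*f)
= 2^(6*3)
= 2^18
= 262144

262144


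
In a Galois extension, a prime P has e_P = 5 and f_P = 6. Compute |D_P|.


|D_P| = e * f
= 5 * 6
= 30

30


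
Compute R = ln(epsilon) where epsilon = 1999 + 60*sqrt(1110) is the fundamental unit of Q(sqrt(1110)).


epsilon = 1999 + 60*sqrt(1110)
= 3997.9997
R = ln(3997.9997)
= 8.2935

8.2935


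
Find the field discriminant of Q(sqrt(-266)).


For K = Q(sqrt(d)) with d squarefree: disc(K) = d if d = 1 mod 4, and disc(K) = 4d if d = 2 or 3 mod 4.
Here d = -266, and d mod 4 = 2.
d = 2 mod 4, not 1 (O_K = Z[sqrt(d)]), so disc(K) = 4d = 4 * (-266) = -1064

-1064


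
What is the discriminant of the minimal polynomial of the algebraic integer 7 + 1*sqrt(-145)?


The element 7 + 1*sqrt(-145) has minimal polynomial:
x^2 - 14*x + 194
Discriminant = (-14)^2 - 4*(194)
= 196 - 776
= -580

-580


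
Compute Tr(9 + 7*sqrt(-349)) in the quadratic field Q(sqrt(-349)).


Tr(a + b*sqrt(d)) = (a + b*sqrt(d)) + (a - b*sqrt(d)) = 2a
= 2 * (9)
= 18

18


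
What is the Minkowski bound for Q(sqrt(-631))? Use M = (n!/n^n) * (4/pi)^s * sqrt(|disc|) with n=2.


d = -631, d mod 4 = 1, so disc(K) = d = -631; |disc(K)| = 631
Imaginary quadratic field, so n = 2, s = r2 = 1, r1 = 0
M = (n!/n^n) * (4/pi)^s * sqrt(|disc(K)|) = (2!/2^2) * (4/pi)^1 * sqrt(631)
= 0.5 * 1.273240 * 25.119713
= 15.9917

15.9917


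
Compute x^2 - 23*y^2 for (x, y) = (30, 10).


x^2 - d*y^2
= 30^2 - 23*10^2
= 900 - 2300
= -1400

-1400


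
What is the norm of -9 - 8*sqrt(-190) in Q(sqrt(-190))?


N(a + b*sqrt(d)) = a^2 - d*b^2
= (-9)^2 - (-190)*(-8)^2
= 81 + 12160
= 12241

12241


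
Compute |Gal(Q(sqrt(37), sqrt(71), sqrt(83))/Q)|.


The 3 square roots of distinct primes are multiplicatively independent over Q,
so [K:Q] = 2^3 and Gal(K/Q) is isomorphic to (Z/2Z)^3.
|Gal| = 2^3 = 8

8


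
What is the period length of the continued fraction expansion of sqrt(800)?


Run the CF algorithm for sqrt(800).
a_0 = floor(sqrt(800)) = 28; set m_0=0, q_0=1.
Recurrence: m' = q*a - m,  q' = (d - m'^2)/q,  a' = floor((a_0 + m')/q').
  step 1: m=28, q=16, a=3
  step 2: m=20, q=25, a=1
  step 3: m=5, q=31, a=1
  step 4: m=26, q=4, a=13
  step 5: m=26, q=31, a=1
  step 6: m=5, q=25, a=1
  step 7: m=20, q=16, a=3
  step 8: m=28, q=1, a=56
a_8 = 2*a_0 = 56, so the period closes here.
sqrt(800) = [28; 3, 1, 1, 13, 1, 1, 3, 56]
Period length = 8

8


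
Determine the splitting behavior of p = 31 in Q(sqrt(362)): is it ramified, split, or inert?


K = Q(sqrt(362)). Since d mod 4 = 2, disc(K) = 1448.
Check p | disc: 1448 mod 31 = 22.
p does not divide disc. Compute Legendre symbol (d/p):
21^((31-1)/2) mod 31 = -1
(d/p) = -1, so p is inert: (p) stays prime with e=1, f=2, g=1.
Therefore p is inert.

inert


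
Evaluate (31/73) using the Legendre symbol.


p = 73 is prime, so compute (31/73) with the reciprocity algorithm (Jacobi-symbol steps: pull out 2s via (2/n), flip via reciprocity, reduce):
  reciprocity: (31/73) -> +(73/31)
  reduce: (11/31)
  reciprocity: (11/31) -> -(31/11)
  reduce: (9/11)
  reciprocity: (9/11) -> +(11/9)
  reduce: (2/9)
  pull out 2: (2/9) = +1  (since 9 mod 8 = 1)
  (1/9) = 1
Product of signs = -1
(31/73) = -1

-1


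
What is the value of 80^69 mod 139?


p = 139 is prime and the exponent is (p-1)/2 = 69, so by Euler's criterion 80^69 = (80/139) = +1 or -1 mod 139.
Compute by square-and-multiply:
  69 = 64 + 4 + 1 (binary 1000101)
  Repeated squaring mod 139: 80^1 = 80, 80^2 = 6, 80^4 = 36, 80^8 = 45, 80^16 = 79, 80^32 = 125, 80^64 = 57
  80^69 = 80^64 * 80^4 * 80^1 = 57 * 36 * 80 mod 139
    57 * 36 = 2052 = 106 mod 139
    106 * 80 = 8480 = 1 mod 139
  80^69 = 1 mod 139
Result 1: 80 is a quadratic residue mod 139.
80^69 mod 139 = 1

1


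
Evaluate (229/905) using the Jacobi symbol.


Compute (229/905) via quadratic reciprocity:
  reciprocity: (229/905) -> +(905/229)
  reduce: (218/229)
  pull out 2: (2/229) = -1  (since 229 mod 8 = 5)
  reciprocity: (109/229) -> +(229/109)
  reduce: (11/109)
  reciprocity: (11/109) -> +(109/11)
  reduce: (10/11)
  pull out 2: (2/11) = -1  (since 11 mod 8 = 3)
  reciprocity: (5/11) -> +(11/5)
  reduce: (1/5)
  (1/5) = 1
Product of signs = 1

1


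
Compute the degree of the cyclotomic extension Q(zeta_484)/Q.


The degree equals Euler's totient phi(484).
484 = 2^2 * 11^2
phi(484) = 220

220


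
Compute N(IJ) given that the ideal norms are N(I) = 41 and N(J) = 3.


N(IJ) = N(I) * N(J)
= 41 * 3
= 123

123


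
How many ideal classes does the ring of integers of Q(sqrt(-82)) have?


K = Q(sqrt(-82)). d mod 4 = 2, so D = disc(K) = 4d = -328
h(K) equals the number of primitive reduced positive-definite forms (a, b, c) = a*x^2 + b*x*y + c*y^2 with b^2 - 4ac = D,
where reduced means |b| <= a <= c, with b >= 0 whenever |b| = a or a = c, and primitive means gcd(a, b, c) = 1.
Reduced forces 3a^2 <= |D| = 328, so 1 <= a <= 10; b must have the parity of D, and c = (b^2 - D)/(4a) must be an integer >= a.
Enumerate a = 1..10, b in [-a, a]:
  a=1: (1, 0, 82)  [1]
  a=2: (2, 0, 41)  [1]
  a=3..6: none
  a=7: (7, -6, 13), (7, 6, 13)  [2]
  a=8..10: none
Total reduced forms: 1 + 1 + 2 = 4
h = 4

4


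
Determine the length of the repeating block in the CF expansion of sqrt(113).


Run the CF algorithm for sqrt(113).
a_0 = floor(sqrt(113)) = 10; set m_0=0, q_0=1.
Recurrence: m' = q*a - m,  q' = (d - m'^2)/q,  a' = floor((a_0 + m')/q').
  step 1: m=10, q=13, a=1
  step 2: m=3, q=8, a=1
  step 3: m=5, q=11, a=1
  step 4: m=6, q=7, a=2
  step 5: m=8, q=7, a=2
  step 6: m=6, q=11, a=1
  step 7: m=5, q=8, a=1
  step 8: m=3, q=13, a=1
  step 9: m=10, q=1, a=20
a_9 = 2*a_0 = 20, so the period closes here.
sqrt(113) = [10; 1, 1, 1, 2, 2, 1, 1, 1, 20]
Period length = 9

9


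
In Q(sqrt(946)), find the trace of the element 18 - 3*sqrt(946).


Tr(a + b*sqrt(d)) = (a + b*sqrt(d)) + (a - b*sqrt(d)) = 2a
= 2 * (18)
= 36

36


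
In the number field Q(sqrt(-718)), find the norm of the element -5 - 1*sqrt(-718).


N(a + b*sqrt(d)) = a^2 - d*b^2
= (-5)^2 - (-718)*(-1)^2
= 25 + 718
= 743

743


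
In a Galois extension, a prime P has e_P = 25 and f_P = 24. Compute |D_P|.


|D_P| = e * f
= 25 * 24
= 600

600


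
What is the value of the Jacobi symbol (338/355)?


Compute (338/355) via quadratic reciprocity:
  pull out 2: (2/355) = -1  (since 355 mod 8 = 3)
  reciprocity: (169/355) -> +(355/169)
  reduce: (17/169)
  reciprocity: (17/169) -> +(169/17)
  reduce: (16/17)
  pull out 2: (2/17) = +1  (since 17 mod 8 = 1)
  pull out 2: (2/17) = +1  (since 17 mod 8 = 1)
  pull out 2: (2/17) = +1  (since 17 mod 8 = 1)
  pull out 2: (2/17) = +1  (since 17 mod 8 = 1)
  (1/17) = 1
Product of signs = -1

-1


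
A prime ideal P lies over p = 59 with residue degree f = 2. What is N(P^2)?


N(P^a) = p^(a*f)
= 59^(2*2)
= 59^4
= 12117361

12117361


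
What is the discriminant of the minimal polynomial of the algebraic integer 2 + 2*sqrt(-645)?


The element 2 + 2*sqrt(-645) has minimal polynomial:
x^2 - 4*x + 2584
Discriminant = (-4)^2 - 4*(2584)
= 16 - 10336
= -10320

-10320


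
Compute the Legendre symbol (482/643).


p = 643 is prime, so compute (482/643) with the reciprocity algorithm (Jacobi-symbol steps: pull out 2s via (2/n), flip via reciprocity, reduce):
  pull out 2: (2/643) = -1  (since 643 mod 8 = 3)
  reciprocity: (241/643) -> +(643/241)
  reduce: (161/241)
  reciprocity: (161/241) -> +(241/161)
  reduce: (80/161)
  pull out 2: (2/161) = +1  (since 161 mod 8 = 1)
  pull out 2: (2/161) = +1  (since 161 mod 8 = 1)
  pull out 2: (2/161) = +1  (since 161 mod 8 = 1)
  pull out 2: (2/161) = +1  (since 161 mod 8 = 1)
  reciprocity: (5/161) -> +(161/5)
  reduce: (1/5)
  (1/5) = 1
Product of signs = -1
(482/643) = -1

-1


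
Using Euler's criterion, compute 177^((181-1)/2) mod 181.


p = 181 is prime and the exponent is (p-1)/2 = 90, so by Euler's criterion 177^90 = (177/181) = +1 or -1 mod 181.
Compute by square-and-multiply:
  90 = 64 + 16 + 8 + 2 (binary 1011010)
  Repeated squaring mod 181: 177^1 = 177, 177^2 = 16, 177^4 = 75, 177^8 = 14, 177^16 = 15, 177^32 = 44, 177^64 = 126
  177^90 = 177^64 * 177^16 * 177^8 * 177^2 = 126 * 15 * 14 * 16 mod 181
    126 * 15 = 1890 = 80 mod 181
    80 * 14 = 1120 = 34 mod 181
    34 * 16 = 544 = 1 mod 181
  177^90 = 1 mod 181
Result 1: 177 is a quadratic residue mod 181.
177^90 mod 181 = 1

1


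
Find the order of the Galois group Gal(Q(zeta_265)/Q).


|Gal(Q(zeta_265)/Q)| = phi(265)
= 208

208


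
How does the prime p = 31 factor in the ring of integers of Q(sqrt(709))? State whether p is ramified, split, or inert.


K = Q(sqrt(709)). Since d mod 4 = 1, disc(K) = 709.
Check p | disc: 709 mod 31 = 27.
p does not divide disc. Compute Legendre symbol (d/p):
27^((31-1)/2) mod 31 = -1
(d/p) = -1, so p is inert: (p) stays prime with e=1, f=2, g=1.
Therefore p is inert.

inert


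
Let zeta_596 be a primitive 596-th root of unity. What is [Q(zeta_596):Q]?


The degree equals Euler's totient phi(596).
596 = 2^2 * 149
phi(596) = 296

296


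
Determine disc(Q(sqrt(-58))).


For K = Q(sqrt(d)) with d squarefree: disc(K) = d if d = 1 mod 4, and disc(K) = 4d if d = 2 or 3 mod 4.
Here d = -58, and d mod 4 = 2.
d = 2 mod 4, not 1 (O_K = Z[sqrt(d)]), so disc(K) = 4d = 4 * (-58) = -232

-232


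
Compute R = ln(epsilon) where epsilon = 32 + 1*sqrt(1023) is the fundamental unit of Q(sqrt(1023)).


epsilon = 32 + 1*sqrt(1023)
= 63.9844
R = ln(63.9844)
= 4.1586

4.1586


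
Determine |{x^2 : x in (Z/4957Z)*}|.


For prime p, the number of non-zero quadratic residues is (p-1)/2.
= (4957-1)/2
= 2478

2478


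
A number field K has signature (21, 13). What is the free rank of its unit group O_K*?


By Dirichlet's unit theorem:
rank = r1 + r2 - 1
= 21 + 13 - 1
= 33

33


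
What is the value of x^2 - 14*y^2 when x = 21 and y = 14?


x^2 - d*y^2
= 21^2 - 14*14^2
= 441 - 2744
= -2303

-2303


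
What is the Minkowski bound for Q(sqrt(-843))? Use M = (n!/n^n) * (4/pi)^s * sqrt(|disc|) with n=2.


d = -843, d mod 4 = 1, so disc(K) = d = -843; |disc(K)| = 843
Imaginary quadratic field, so n = 2, s = r2 = 1, r1 = 0
M = (n!/n^n) * (4/pi)^s * sqrt(|disc(K)|) = (2!/2^2) * (4/pi)^1 * sqrt(843)
= 0.5 * 1.273240 * 29.034462
= 18.4839

18.4839


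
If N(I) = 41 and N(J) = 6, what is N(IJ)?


N(IJ) = N(I) * N(J)
= 41 * 6
= 246

246


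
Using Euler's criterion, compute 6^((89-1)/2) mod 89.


p = 89 is prime and the exponent is (p-1)/2 = 44, so by Euler's criterion 6^44 = (6/89) = +1 or -1 mod 89.
Compute by square-and-multiply:
  44 = 32 + 8 + 4 (binary 101100)
  Repeated squaring mod 89: 6^1 = 6, 6^2 = 36, 6^4 = 50, 6^8 = 8, 6^16 = 64, 6^32 = 2
  6^44 = 6^32 * 6^8 * 6^4 = 2 * 8 * 50 mod 89
    2 * 8 = 16 = 16 mod 89
    16 * 50 = 800 = 88 mod 89
  6^44 = 88 mod 89
Result 88 = p - 1 = -1 mod 89: 6 is a quadratic non-residue mod 89. As a residue in [0, p-1] the value is 88.
6^44 mod 89 = 88

88


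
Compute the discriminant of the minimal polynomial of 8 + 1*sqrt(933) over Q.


The element 8 + 1*sqrt(933) has minimal polynomial:
x^2 - 16*x - 869
Discriminant = (-16)^2 - 4*(-869)
= 256 + 3476
= 3732

3732


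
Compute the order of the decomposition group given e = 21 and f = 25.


|D_P| = e * f
= 21 * 25
= 525

525


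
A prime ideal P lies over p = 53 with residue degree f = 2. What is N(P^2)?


N(P^a) = p^(a*f)
= 53^(2*2)
= 53^4
= 7890481

7890481


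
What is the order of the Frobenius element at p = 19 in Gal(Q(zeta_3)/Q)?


The Frobenius at p in Gal(Q(zeta_n)/Q) = (Z/nZ)* is the class of p, so its order is ord_3(19), the smallest k >= 1 with 19^k = 1 mod 3.
n = 3 = 3, phi(3) = 2; the order divides phi(n).
Divisors of 2: 1, 2
Repeated squaring mod 3: 19^1 = 1, 19^2 = 1
Test divisors in increasing order:
  k=1: 19^1 = 1 mod 3  <- first divisor giving 1
Order = 1

1


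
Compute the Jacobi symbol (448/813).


Compute (448/813) via quadratic reciprocity:
  pull out 2: (2/813) = -1  (since 813 mod 8 = 5)
  pull out 2: (2/813) = -1  (since 813 mod 8 = 5)
  pull out 2: (2/813) = -1  (since 813 mod 8 = 5)
  pull out 2: (2/813) = -1  (since 813 mod 8 = 5)
  pull out 2: (2/813) = -1  (since 813 mod 8 = 5)
  pull out 2: (2/813) = -1  (since 813 mod 8 = 5)
  reciprocity: (7/813) -> +(813/7)
  reduce: (1/7)
  (1/7) = 1
Product of signs = 1

1


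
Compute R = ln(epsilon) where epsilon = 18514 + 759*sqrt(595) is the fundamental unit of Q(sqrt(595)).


epsilon = 18514 + 759*sqrt(595)
= 37028.0000
R = ln(37028.0000)
= 10.5194

10.5194


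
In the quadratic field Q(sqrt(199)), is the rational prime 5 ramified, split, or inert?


K = Q(sqrt(199)). Since d mod 4 = 3, disc(K) = 796.
Check p | disc: 796 mod 5 = 1.
p does not divide disc. Compute Legendre symbol (d/p):
4^((5-1)/2) mod 5 = 1
(d/p) = 1, so p splits: (p) = P*P' with e=1, f=1, g=2.
Therefore p is split.

split


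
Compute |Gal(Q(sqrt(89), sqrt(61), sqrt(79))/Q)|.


The 3 square roots of distinct primes are multiplicatively independent over Q,
so [K:Q] = 2^3 and Gal(K/Q) is isomorphic to (Z/2Z)^3.
|Gal| = 2^3 = 8

8


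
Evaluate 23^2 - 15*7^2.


x^2 - d*y^2
= 23^2 - 15*7^2
= 529 - 735
= -206

-206


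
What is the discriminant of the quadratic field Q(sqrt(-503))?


For K = Q(sqrt(d)) with d squarefree: disc(K) = d if d = 1 mod 4, and disc(K) = 4d if d = 2 or 3 mod 4.
Here d = -503, and d mod 4 = 1.
d = 1 mod 4 (O_K = Z[(1+sqrt(d))/2]), so disc(K) = d = -503

-503


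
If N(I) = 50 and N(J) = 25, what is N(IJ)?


N(IJ) = N(I) * N(J)
= 50 * 25
= 1250

1250


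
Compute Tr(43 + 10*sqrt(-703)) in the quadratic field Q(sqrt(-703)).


Tr(a + b*sqrt(d)) = (a + b*sqrt(d)) + (a - b*sqrt(d)) = 2a
= 2 * (43)
= 86

86


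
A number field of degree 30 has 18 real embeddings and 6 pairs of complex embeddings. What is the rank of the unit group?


By Dirichlet's unit theorem:
rank = r1 + r2 - 1
= 18 + 6 - 1
= 23

23


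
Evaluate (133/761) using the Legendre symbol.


p = 761 is prime, so compute (133/761) with the reciprocity algorithm (Jacobi-symbol steps: pull out 2s via (2/n), flip via reciprocity, reduce):
  reciprocity: (133/761) -> +(761/133)
  reduce: (96/133)
  pull out 2: (2/133) = -1  (since 133 mod 8 = 5)
  pull out 2: (2/133) = -1  (since 133 mod 8 = 5)
  pull out 2: (2/133) = -1  (since 133 mod 8 = 5)
  pull out 2: (2/133) = -1  (since 133 mod 8 = 5)
  pull out 2: (2/133) = -1  (since 133 mod 8 = 5)
  reciprocity: (3/133) -> +(133/3)
  reduce: (1/3)
  (1/3) = 1
Product of signs = -1
(133/761) = -1

-1


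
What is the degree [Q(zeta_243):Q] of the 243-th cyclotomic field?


The degree equals Euler's totient phi(243).
243 = 3^5
phi(243) = 162

162


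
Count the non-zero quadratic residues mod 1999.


For prime p, the number of non-zero quadratic residues is (p-1)/2.
= (1999-1)/2
= 999

999


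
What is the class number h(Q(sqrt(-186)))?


K = Q(sqrt(-186)). d mod 4 = 2, so D = disc(K) = 4d = -744
h(K) equals the number of primitive reduced positive-definite forms (a, b, c) = a*x^2 + b*x*y + c*y^2 with b^2 - 4ac = D,
where reduced means |b| <= a <= c, with b >= 0 whenever |b| = a or a = c, and primitive means gcd(a, b, c) = 1.
Reduced forces 3a^2 <= |D| = 744, so 1 <= a <= 15; b must have the parity of D, and c = (b^2 - D)/(4a) must be an integer >= a.
Enumerate a = 1..15, b in [-a, a]:
  a=1: (1, 0, 186)  [1]
  a=2: (2, 0, 93)  [1]
  a=3: (3, 0, 62)  [1]
  a=4: none
  a=5: (5, -4, 38), (5, 4, 38)  [2]
  a=6: (6, 0, 31)  [1]
  a=7..9: none
  a=10: (10, -4, 19), (10, 4, 19)  [2]
  a=11: (11, -2, 17), (11, 2, 17)  [2]
  a=12: none
  a=13: (13, -6, 15), (13, 6, 15)  [2]
  a=14..15: none
Total reduced forms: 1 + 1 + 1 + 2 + 1 + 2 + 2 + 2 = 12
h = 12

12


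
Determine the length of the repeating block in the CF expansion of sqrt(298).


Run the CF algorithm for sqrt(298).
a_0 = floor(sqrt(298)) = 17; set m_0=0, q_0=1.
Recurrence: m' = q*a - m,  q' = (d - m'^2)/q,  a' = floor((a_0 + m')/q').
  step 1: m=17, q=9, a=3
  step 2: m=10, q=22, a=1
  step 3: m=12, q=7, a=4
  step 4: m=16, q=6, a=5
  step 5: m=14, q=17, a=1
  step 6: m=3, q=17, a=1
  step 7: m=14, q=6, a=5
  step 8: m=16, q=7, a=4
  step 9: m=12, q=22, a=1
  step 10: m=10, q=9, a=3
  step 11: m=17, q=1, a=34
a_11 = 2*a_0 = 34, so the period closes here.
sqrt(298) = [17; 3, 1, 4, 5, 1, 1, 5, 4, 1, 3, 34]
Period length = 11

11


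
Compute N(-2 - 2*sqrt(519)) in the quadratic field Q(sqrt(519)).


N(a + b*sqrt(d)) = a^2 - d*b^2
= (-2)^2 - (519)*(-2)^2
= 4 - 2076
= -2072

-2072


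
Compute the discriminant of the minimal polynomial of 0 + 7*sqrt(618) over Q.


The element 0 + 7*sqrt(618) has minimal polynomial:
x^2 + 0*x - 30282
Discriminant = (0)^2 - 4*(-30282)
= 0 + 121128
= 121128

121128


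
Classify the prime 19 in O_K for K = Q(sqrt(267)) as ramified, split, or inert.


K = Q(sqrt(267)). Since d mod 4 = 3, disc(K) = 1068.
Check p | disc: 1068 mod 19 = 4.
p does not divide disc. Compute Legendre symbol (d/p):
1^((19-1)/2) mod 19 = 1
(d/p) = 1, so p splits: (p) = P*P' with e=1, f=1, g=2.
Therefore p is split.

split


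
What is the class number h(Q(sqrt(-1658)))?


K = Q(sqrt(-1658)). d mod 4 = 2, so D = disc(K) = 4d = -6632
h(K) equals the number of primitive reduced positive-definite forms (a, b, c) = a*x^2 + b*x*y + c*y^2 with b^2 - 4ac = D,
where reduced means |b| <= a <= c, with b >= 0 whenever |b| = a or a = c, and primitive means gcd(a, b, c) = 1.
Reduced forces 3a^2 <= |D| = 6632, so 1 <= a <= 47; b must have the parity of D, and c = (b^2 - D)/(4a) must be an integer >= a.
Enumerate a = 1..47, b in [-a, a]:
  a=1: (1, 0, 1658)  [1]
  a=2: (2, 0, 829)  [1]
  a=3: (3, -2, 553), (3, 2, 553)  [2]
  a=4..5: none
  a=6: (6, -4, 277), (6, 4, 277)  [2]
  a=7: (7, -2, 237), (7, 2, 237)  [2]
  a=8: none
  a=9: (9, -8, 186), (9, 8, 186)  [2]
  a=10: none
  a=11: (11, -10, 153), (11, 10, 153)  [2]
  a=12..13: none
  a=14: (14, -12, 121), (14, 12, 121)  [2]
  a=15..16: none
  a=17: (17, -10, 99), (17, 10, 99)  [2]
  a=18: (18, -8, 93), (18, 8, 93)  [2]
  a=19..20: none
  a=21: (21, -16, 82), (21, -2, 79), (21, 2, 79), (21, 16, 82)  [4]
  a=22: (22, -12, 77), (22, 12, 77)  [2]
  a=23..26: none
  a=27: (27, -8, 62), (27, 8, 62)  [2]
  a=28: none
  a=29: (29, -26, 63), (29, 26, 63)  [2]
  a=30: none
  a=31: (31, -8, 54), (31, 8, 54)  [2]
  a=32: none
  a=33: (33, -32, 58), (33, -10, 51), (33, 10, 51), (33, 32, 58)  [4]
  a=34: (34, -24, 53), (34, 24, 53)  [2]
  a=35..36: none
  a=37: (37, -18, 47), (37, 18, 47)  [2]
  a=38..40: none
  a=41: (41, -16, 42), (41, 16, 42)  [2]
  a=42: (42, -40, 49), (42, 40, 49)  [2]
  a=43..47: none
Total reduced forms: 1 + 1 + 2 + 2 + 2 + 2 + 2 + 2 + 2 + 2 + 4 + 2 + 2 + 2 + 2 + 4 + 2 + 2 + 2 + 2 = 42
h = 42

42


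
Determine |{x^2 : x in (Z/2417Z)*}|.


For prime p, the number of non-zero quadratic residues is (p-1)/2.
= (2417-1)/2
= 1208

1208


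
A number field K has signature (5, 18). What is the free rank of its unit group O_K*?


By Dirichlet's unit theorem:
rank = r1 + r2 - 1
= 5 + 18 - 1
= 22

22


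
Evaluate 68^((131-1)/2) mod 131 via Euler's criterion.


p = 131 is prime and the exponent is (p-1)/2 = 65, so by Euler's criterion 68^65 = (68/131) = +1 or -1 mod 131.
Compute by square-and-multiply:
  65 = 64 + 1 (binary 1000001)
  Repeated squaring mod 131: 68^1 = 68, 68^2 = 39, 68^4 = 80, 68^8 = 112, 68^16 = 99, 68^32 = 107, 68^64 = 52
  68^65 = 68^64 * 68^1 = 52 * 68 mod 131
    52 * 68 = 3536 = 130 mod 131
  68^65 = 130 mod 131
Result 130 = p - 1 = -1 mod 131: 68 is a quadratic non-residue mod 131. As a residue in [0, p-1] the value is 130.
68^65 mod 131 = 130

130


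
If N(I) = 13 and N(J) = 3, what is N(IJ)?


N(IJ) = N(I) * N(J)
= 13 * 3
= 39

39


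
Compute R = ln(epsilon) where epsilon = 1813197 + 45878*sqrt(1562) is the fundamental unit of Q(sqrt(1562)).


epsilon = 1813197 + 45878*sqrt(1562)
= 3.6264e+06
R = ln(3.6264e+06)
= 15.1037

15.1037


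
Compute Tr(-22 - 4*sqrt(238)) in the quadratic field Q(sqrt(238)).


Tr(a + b*sqrt(d)) = (a + b*sqrt(d)) + (a - b*sqrt(d)) = 2a
= 2 * (-22)
= -44

-44


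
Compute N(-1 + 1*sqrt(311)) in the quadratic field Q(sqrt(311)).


N(a + b*sqrt(d)) = a^2 - d*b^2
= (-1)^2 - (311)*(1)^2
= 1 - 311
= -310

-310


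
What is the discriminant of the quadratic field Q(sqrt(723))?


For K = Q(sqrt(d)) with d squarefree: disc(K) = d if d = 1 mod 4, and disc(K) = 4d if d = 2 or 3 mod 4.
Here d = 723, and d mod 4 = 3.
d = 3 mod 4, not 1 (O_K = Z[sqrt(d)]), so disc(K) = 4d = 4 * (723) = 2892

2892


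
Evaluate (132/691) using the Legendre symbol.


p = 691 is prime, so compute (132/691) with the reciprocity algorithm (Jacobi-symbol steps: pull out 2s via (2/n), flip via reciprocity, reduce):
  pull out 2: (2/691) = -1  (since 691 mod 8 = 3)
  pull out 2: (2/691) = -1  (since 691 mod 8 = 3)
  reciprocity: (33/691) -> +(691/33)
  reduce: (31/33)
  reciprocity: (31/33) -> +(33/31)
  reduce: (2/31)
  pull out 2: (2/31) = +1  (since 31 mod 8 = 7)
  (1/31) = 1
Product of signs = 1
(132/691) = 1

1


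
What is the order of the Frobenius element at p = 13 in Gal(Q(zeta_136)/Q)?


The Frobenius at p in Gal(Q(zeta_n)/Q) = (Z/nZ)* is the class of p, so its order is ord_136(13), the smallest k >= 1 with 13^k = 1 mod 136.
n = 136 = 2^3 * 17, phi(136) = 64; the order divides phi(n).
Divisors of 64: 1, 2, 4, 8, 16, 32, 64
Repeated squaring mod 136: 13^1 = 13, 13^2 = 33, 13^4 = 1, 13^8 = 1, 13^16 = 1, 13^32 = 1, 13^64 = 1
Test divisors in increasing order:
  k=1: 13^1 = 13 mod 136
  k=2: 13^2 = 33 mod 136
  k=4: 13^4 = 1 mod 136  <- first divisor giving 1
Order = 4

4


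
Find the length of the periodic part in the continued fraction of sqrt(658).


Run the CF algorithm for sqrt(658).
a_0 = floor(sqrt(658)) = 25; set m_0=0, q_0=1.
Recurrence: m' = q*a - m,  q' = (d - m'^2)/q,  a' = floor((a_0 + m')/q').
  step 1: m=25, q=33, a=1
  step 2: m=8, q=18, a=1
  step 3: m=10, q=31, a=1
  step 4: m=21, q=7, a=6
  step 5: m=21, q=31, a=1
  step 6: m=10, q=18, a=1
  step 7: m=8, q=33, a=1
  step 8: m=25, q=1, a=50
a_8 = 2*a_0 = 50, so the period closes here.
sqrt(658) = [25; 1, 1, 1, 6, 1, 1, 1, 50]
Period length = 8

8


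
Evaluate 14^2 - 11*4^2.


x^2 - d*y^2
= 14^2 - 11*4^2
= 196 - 176
= 20

20


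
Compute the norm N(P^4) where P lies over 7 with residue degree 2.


N(P^a) = p^(a*f)
= 7^(4*2)
= 7^8
= 5764801

5764801


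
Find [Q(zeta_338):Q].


The degree equals Euler's totient phi(338).
338 = 2 * 13^2
phi(338) = 156

156


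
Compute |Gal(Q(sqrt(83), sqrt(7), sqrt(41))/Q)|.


The 3 square roots of distinct primes are multiplicatively independent over Q,
so [K:Q] = 2^3 and Gal(K/Q) is isomorphic to (Z/2Z)^3.
|Gal| = 2^3 = 8

8


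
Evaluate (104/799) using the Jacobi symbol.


Compute (104/799) via quadratic reciprocity:
  pull out 2: (2/799) = +1  (since 799 mod 8 = 7)
  pull out 2: (2/799) = +1  (since 799 mod 8 = 7)
  pull out 2: (2/799) = +1  (since 799 mod 8 = 7)
  reciprocity: (13/799) -> +(799/13)
  reduce: (6/13)
  pull out 2: (2/13) = -1  (since 13 mod 8 = 5)
  reciprocity: (3/13) -> +(13/3)
  reduce: (1/3)
  (1/3) = 1
Product of signs = -1

-1


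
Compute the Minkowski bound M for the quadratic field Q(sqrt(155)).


d = 155, d mod 4 = 3, so disc(K) = 4d = 620; |disc(K)| = 620
Real quadratic field, so n = 2, s = r2 = 0, r1 = 2
M = (n!/n^n) * (4/pi)^s * sqrt(|disc(K)|) = (2!/2^2) * (4/pi)^0 * sqrt(620)
= 0.5 * 1.000000 * 24.899799
= 12.4499

12.4499


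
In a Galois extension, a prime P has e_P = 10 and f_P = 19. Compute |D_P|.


|D_P| = e * f
= 10 * 19
= 190

190


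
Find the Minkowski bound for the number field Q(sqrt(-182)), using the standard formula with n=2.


d = -182, d mod 4 = 2, so disc(K) = 4d = -728; |disc(K)| = 728
Imaginary quadratic field, so n = 2, s = r2 = 1, r1 = 0
M = (n!/n^n) * (4/pi)^s * sqrt(|disc(K)|) = (2!/2^2) * (4/pi)^1 * sqrt(728)
= 0.5 * 1.273240 * 26.981475
= 17.1769

17.1769


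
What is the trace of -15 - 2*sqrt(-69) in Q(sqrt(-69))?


Tr(a + b*sqrt(d)) = (a + b*sqrt(d)) + (a - b*sqrt(d)) = 2a
= 2 * (-15)
= -30

-30


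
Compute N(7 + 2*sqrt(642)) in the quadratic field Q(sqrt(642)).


N(a + b*sqrt(d)) = a^2 - d*b^2
= (7)^2 - (642)*(2)^2
= 49 - 2568
= -2519

-2519


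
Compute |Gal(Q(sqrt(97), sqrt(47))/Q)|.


The 2 square roots of distinct primes are multiplicatively independent over Q,
so [K:Q] = 2^2 and Gal(K/Q) is isomorphic to (Z/2Z)^2.
|Gal| = 2^2 = 4

4


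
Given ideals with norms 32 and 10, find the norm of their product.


N(IJ) = N(I) * N(J)
= 32 * 10
= 320

320


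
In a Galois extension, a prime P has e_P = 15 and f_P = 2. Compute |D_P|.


|D_P| = e * f
= 15 * 2
= 30

30


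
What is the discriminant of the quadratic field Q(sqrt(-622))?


For K = Q(sqrt(d)) with d squarefree: disc(K) = d if d = 1 mod 4, and disc(K) = 4d if d = 2 or 3 mod 4.
Here d = -622, and d mod 4 = 2.
d = 2 mod 4, not 1 (O_K = Z[sqrt(d)]), so disc(K) = 4d = 4 * (-622) = -2488

-2488


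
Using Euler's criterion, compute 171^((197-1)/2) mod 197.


p = 197 is prime and the exponent is (p-1)/2 = 98, so by Euler's criterion 171^98 = (171/197) = +1 or -1 mod 197.
Compute by square-and-multiply:
  98 = 64 + 32 + 2 (binary 1100010)
  Repeated squaring mod 197: 171^1 = 171, 171^2 = 85, 171^4 = 133, 171^8 = 156, 171^16 = 105, 171^32 = 190, 171^64 = 49
  171^98 = 171^64 * 171^32 * 171^2 = 49 * 190 * 85 mod 197
    49 * 190 = 9310 = 51 mod 197
    51 * 85 = 4335 = 1 mod 197
  171^98 = 1 mod 197
Result 1: 171 is a quadratic residue mod 197.
171^98 mod 197 = 1

1


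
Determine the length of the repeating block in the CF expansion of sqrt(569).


Run the CF algorithm for sqrt(569).
a_0 = floor(sqrt(569)) = 23; set m_0=0, q_0=1.
Recurrence: m' = q*a - m,  q' = (d - m'^2)/q,  a' = floor((a_0 + m')/q').
  step 1: m=23, q=40, a=1
  step 2: m=17, q=7, a=5
  step 3: m=18, q=35, a=1
  step 4: m=17, q=8, a=5
  step 5: m=23, q=5, a=9
  step 6: m=22, q=17, a=2
  step 7: m=12, q=25, a=1
  step 8: m=13, q=16, a=2
  step 9: m=19, q=13, a=3
  step 10: m=20, q=13, a=3
  step 11: m=19, q=16, a=2
  step 12: m=13, q=25, a=1
  step 13: m=12, q=17, a=2
  step 14: m=22, q=5, a=9
  step 15: m=23, q=8, a=5
  step 16: m=17, q=35, a=1
  step 17: m=18, q=7, a=5
  step 18: m=17, q=40, a=1
  step 19: m=23, q=1, a=46
a_19 = 2*a_0 = 46, so the period closes here.
sqrt(569) = [23; 1, 5, 1, 5, 9, 2, 1, 2, 3, 3, 2, 1, 2, 9, 5, 1, 5, 1, 46]
Period length = 19

19
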